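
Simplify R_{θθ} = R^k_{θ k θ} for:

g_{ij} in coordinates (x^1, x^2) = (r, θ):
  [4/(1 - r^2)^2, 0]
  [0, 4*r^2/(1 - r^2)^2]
Non-zero Christoffel symbols (Γ^k_{ij} = Γ^k_{ji}):
Γ^r_{r r} = 2*r/(1 - r^2)
Γ^r_{θ θ} = (r^3 + r)/(r^2 - 1)
Γ^θ_{r θ} = (-r^2 - 1)/(r^3 - r)
R^r_{θ r θ} = ∂_r Γ^r_{θ θ} - ∂_θ Γ^r_{θ r} + Γ^r_{r m} Γ^m_{θ θ} - Γ^r_{θ m} Γ^m_{θ r}
  = ((r^4 - 4*r^2 - 1)/(r^2 - 1)^2) - (0) + (-2*r^2*(r^2 + 1)/(r^2 - 1)^2) - (-(r^2 + 1)^2/(r^2 - 1)^2) = -4*r^2/(r^2 - 1)^2
R^θ_{θ θ θ} = 0 (a repeated index in an antisymmetric pair)
R_{θθ} = R^r_{θ r θ} + R^θ_{θ θ θ} = (-4*r^2/(r^2 - 1)^2) + (0) = -4*r^2/(r^2 - 1)^2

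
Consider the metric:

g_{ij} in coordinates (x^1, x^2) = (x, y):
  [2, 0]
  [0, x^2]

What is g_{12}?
With x^1 = x, x^2 = y, g_{12} = g_{xy} is the row-1, column-2 entry of the matrix.
g_{12} = 0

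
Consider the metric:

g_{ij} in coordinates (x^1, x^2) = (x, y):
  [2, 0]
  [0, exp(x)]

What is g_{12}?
With x^1 = x, x^2 = y, g_{12} = g_{xy} is the row-1, column-2 entry of the matrix.
g_{12} = 0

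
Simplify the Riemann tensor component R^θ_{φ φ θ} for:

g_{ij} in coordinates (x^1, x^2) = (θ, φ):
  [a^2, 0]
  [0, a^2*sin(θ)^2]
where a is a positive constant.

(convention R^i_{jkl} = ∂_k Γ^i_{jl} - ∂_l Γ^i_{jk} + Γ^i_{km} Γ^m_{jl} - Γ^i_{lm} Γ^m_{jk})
Non-zero Christoffel symbols (Γ^k_{ij} = Γ^k_{ji}):
Γ^θ_{φ φ} = -sin(2*θ)/2
Γ^φ_{θ φ} = 1/tan(θ)
R^θ_{φ φ θ} = ∂_φ Γ^θ_{φ θ} - ∂_θ Γ^θ_{φ φ} + Γ^θ_{φ m} Γ^m_{φ θ} - Γ^θ_{θ m} Γ^m_{φ φ}
  = (0) - (-cos(2*θ)) + (-cos(θ)^2) - (0) = -sin(θ)^2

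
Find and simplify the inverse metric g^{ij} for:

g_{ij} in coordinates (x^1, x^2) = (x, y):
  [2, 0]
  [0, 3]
The metric is diagonal, so g^{ij} is diagonal with entries 1/g_{ii}: diag(1/2, 1/3).
g^{ij}:
  [1/2, 0]
  [0, 1/3]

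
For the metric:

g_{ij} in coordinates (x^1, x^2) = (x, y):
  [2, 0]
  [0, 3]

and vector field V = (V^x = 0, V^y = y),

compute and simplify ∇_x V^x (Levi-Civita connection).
All Christoffel symbols are zero.
∇_x V^x = ∂_x V^x + Γ^x_{x j} V^j
  = (0) + (0)(0) + (0)(y)
  = 0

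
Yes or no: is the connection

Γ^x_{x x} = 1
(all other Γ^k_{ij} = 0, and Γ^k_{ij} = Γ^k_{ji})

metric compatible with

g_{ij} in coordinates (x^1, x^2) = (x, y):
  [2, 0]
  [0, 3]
Using ∇_k g_{ij} = ∂_k g_{ij} - Γ^m_{ki} g_{mj} - Γ^m_{kj} g_{im}:
∇_x g_{xx} = (0) - (2) - (2) = -4 ≠ 0
So the connection is not metric compatible (it is not the Levi-Civita connection).
No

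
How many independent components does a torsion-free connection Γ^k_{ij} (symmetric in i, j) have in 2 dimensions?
Γ^k_{ij} has n choices for the upper index and n(n+1)/2 independent symmetric lower index pairs.
Total = 2 × 2×3/2 = 2 × 3 = 6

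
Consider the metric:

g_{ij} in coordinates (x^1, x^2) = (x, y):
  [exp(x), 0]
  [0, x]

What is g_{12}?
With x^1 = x, x^2 = y, g_{12} = g_{xy} is the row-1, column-2 entry of the matrix.
g_{12} = 0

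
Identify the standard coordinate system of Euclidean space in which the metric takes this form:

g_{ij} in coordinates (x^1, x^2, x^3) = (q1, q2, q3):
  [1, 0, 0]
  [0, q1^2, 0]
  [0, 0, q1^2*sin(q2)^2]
The line element ds^2 = dq1^2 + q1^2 dq2^2 + q1^2 sin(q2)^2 dq3^2 is dr^2 + r^2 dθ^2 + r^2 sin(θ)^2 dφ^2 with q1 = r, q2 = θ, q3 = φ.
spherical coordinates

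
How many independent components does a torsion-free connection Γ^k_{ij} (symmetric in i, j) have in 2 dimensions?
Γ^k_{ij} has n choices for the upper index and n(n+1)/2 independent symmetric lower index pairs.
Total = 2 × 2×3/2 = 2 × 3 = 6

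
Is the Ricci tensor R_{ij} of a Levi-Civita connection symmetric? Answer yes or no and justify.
R_{ij} = R^k_{ikj}; the pair symmetry R_{kilj} = R_{ljki} gives R_{ij} = R_{ji}.
Yes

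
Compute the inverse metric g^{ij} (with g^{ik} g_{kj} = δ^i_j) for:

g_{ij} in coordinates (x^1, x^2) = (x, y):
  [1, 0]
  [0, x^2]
The metric is diagonal, so g^{ij} is diagonal with entries 1/g_{ii}: diag(1, 1/(x^2)).
g^{ij}:
  [1, 0]
  [0, 1/x^2]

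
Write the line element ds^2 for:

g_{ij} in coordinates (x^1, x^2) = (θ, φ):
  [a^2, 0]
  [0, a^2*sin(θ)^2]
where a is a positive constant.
ds^2 = g_{ij} dx^i dx^j; only the non-zero components contribute.
ds^2 = a^2 dθ^2 + a^2*sin(θ)^2 dφ^2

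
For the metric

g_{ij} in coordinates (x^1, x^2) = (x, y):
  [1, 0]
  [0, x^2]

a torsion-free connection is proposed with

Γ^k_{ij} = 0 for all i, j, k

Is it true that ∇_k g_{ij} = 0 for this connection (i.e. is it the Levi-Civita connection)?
Using ∇_k g_{ij} = ∂_k g_{ij} - Γ^m_{ki} g_{mj} - Γ^m_{kj} g_{im}:
∇_x g_{yy} = (2*x) - (0) - (0) = 2*x ≠ 0
So the connection is not metric compatible (it is not the Levi-Civita connection).
No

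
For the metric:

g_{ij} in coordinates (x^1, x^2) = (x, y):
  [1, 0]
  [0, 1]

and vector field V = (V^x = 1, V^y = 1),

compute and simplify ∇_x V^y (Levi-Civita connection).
All Christoffel symbols are zero.
∇_x V^y = ∂_x V^y + Γ^y_{x j} V^j
  = (0) + (0)(1) + (0)(1)
  = 0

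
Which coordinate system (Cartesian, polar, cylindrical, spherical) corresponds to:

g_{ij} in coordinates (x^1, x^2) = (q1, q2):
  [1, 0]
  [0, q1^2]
The line element ds^2 = dq1^2 + q1^2 dq2^2 is dr^2 + r^2 dθ^2 with q1 = r, q2 = θ.
polar coordinates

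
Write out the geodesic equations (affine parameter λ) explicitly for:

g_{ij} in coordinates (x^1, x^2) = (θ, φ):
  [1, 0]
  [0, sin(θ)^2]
Geodesic equation: d^2x^k/dλ^2 + Γ^k_{ij} (dx^i/dλ)(dx^j/dλ) = 0.
Non-zero Christoffel symbols:
Γ^θ_{φ φ} = -sin(2*θ)/2
Γ^φ_{θ φ} = 1/tan(θ)
Substituting (the symmetric pair Γ^k_{ij}, Γ^k_{ji} combines into a factor 2):
d^2θ/dλ^2 - (sin(2*θ)/2) (dφ/dλ)^2 = 0
d^2φ/dλ^2 + (2/tan(θ)) (dθ/dλ)(dφ/dλ) = 0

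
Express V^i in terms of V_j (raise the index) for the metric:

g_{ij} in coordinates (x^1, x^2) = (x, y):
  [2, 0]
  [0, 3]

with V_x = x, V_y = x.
Inverse metric (diagonal): g^{xx} = 1/2, g^{yy} = 1/3
V^i = g^{ij} V_j:
V^x = (1/2)(x) + (0)(x) = x/2
V^y = (0)(x) + (1/3)(x) = x/3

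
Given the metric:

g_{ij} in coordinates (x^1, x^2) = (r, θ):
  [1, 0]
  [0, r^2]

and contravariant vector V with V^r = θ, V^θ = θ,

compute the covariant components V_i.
V_i = g_{ij} V^j:
V_r = (1)(θ) + (0)(θ) = θ
V_θ = (0)(θ) + (r^2)(θ) = r^2*θ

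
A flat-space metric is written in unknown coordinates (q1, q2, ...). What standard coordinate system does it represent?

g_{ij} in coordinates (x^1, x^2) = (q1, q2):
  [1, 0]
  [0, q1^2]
The line element ds^2 = dq1^2 + q1^2 dq2^2 is dr^2 + r^2 dθ^2 with q1 = r, q2 = θ.
polar coordinates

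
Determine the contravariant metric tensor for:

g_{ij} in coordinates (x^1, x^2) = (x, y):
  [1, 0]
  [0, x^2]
The metric is diagonal, so g^{ij} is diagonal with entries 1/g_{ii}: diag(1, 1/(x^2)).
g^{ij}:
  [1, 0]
  [0, 1/x^2]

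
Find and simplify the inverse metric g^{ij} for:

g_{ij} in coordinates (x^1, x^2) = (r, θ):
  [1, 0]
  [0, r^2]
The metric is diagonal, so g^{ij} is diagonal with entries 1/g_{ii}: diag(1, 1/(r^2)).
g^{ij}:
  [1, 0]
  [0, 1/r^2]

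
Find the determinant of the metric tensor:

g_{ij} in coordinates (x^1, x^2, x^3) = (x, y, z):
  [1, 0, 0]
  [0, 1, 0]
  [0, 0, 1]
Diagonal metric: det(g) = g_{11}·g_{22}·g_{33}
= (1)·(1)·(1)
det(g) = 1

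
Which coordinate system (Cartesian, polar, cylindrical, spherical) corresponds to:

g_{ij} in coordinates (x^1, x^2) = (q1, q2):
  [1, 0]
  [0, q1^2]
The line element ds^2 = dq1^2 + q1^2 dq2^2 is dr^2 + r^2 dθ^2 with q1 = r, q2 = θ.
polar coordinates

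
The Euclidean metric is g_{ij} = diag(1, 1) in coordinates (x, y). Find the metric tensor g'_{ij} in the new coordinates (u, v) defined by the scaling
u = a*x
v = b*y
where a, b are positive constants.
Invert the transformation: x = u/a, y = v/b
g'_{ij} = (∂x^k/∂x'^i)(∂x^l/∂x'^j) g_{kl}; with g_{kl} = δ_{kl} this is Σ_k (∂x^k/∂x'^i)(∂x^k/∂x'^j).
Jacobian: ∂x/∂u = 1/a, ∂x/∂v = 0, ∂y/∂u = 0, ∂y/∂v = 1/b
g'_{uu} = (1/a)(1/a) + (0)(0) = 1/a^2
g'_{uv} = (1/a)(0) + (0)(1/b) = 0
g'_{vv} = (0)(0) + (1/b)(1/b) = 1/b^2
g'_{ij} = diag(1/a^2, 1/b^2)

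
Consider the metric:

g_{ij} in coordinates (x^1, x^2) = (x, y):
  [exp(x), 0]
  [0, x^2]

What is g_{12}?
With x^1 = x, x^2 = y, g_{12} = g_{xy} is the row-1, column-2 entry of the matrix.
g_{12} = 0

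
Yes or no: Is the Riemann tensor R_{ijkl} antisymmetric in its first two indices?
R_{ijkl} = -R_{jikl} (follows from metric compatibility).
Yes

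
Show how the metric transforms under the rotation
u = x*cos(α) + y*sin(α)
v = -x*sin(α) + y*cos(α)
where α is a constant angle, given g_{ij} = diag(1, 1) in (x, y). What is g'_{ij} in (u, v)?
Invert the transformation: x = u*cos(α) - v*sin(α), y = u*sin(α) + v*cos(α)
g'_{ij} = (∂x^k/∂x'^i)(∂x^l/∂x'^j) g_{kl}; with g_{kl} = δ_{kl} this is Σ_k (∂x^k/∂x'^i)(∂x^k/∂x'^j).
Jacobian: ∂x/∂u = cos(α), ∂x/∂v = -sin(α), ∂y/∂u = sin(α), ∂y/∂v = cos(α)
g'_{uu} = (cos(α))(cos(α)) + (sin(α))(sin(α)) = 1
g'_{uv} = (cos(α))(-sin(α)) + (sin(α))(cos(α)) = 0
g'_{vv} = (-sin(α))(-sin(α)) + (cos(α))(cos(α)) = 1
g'_{ij} = diag(1, 1)
The Euclidean metric is invariant under rotations.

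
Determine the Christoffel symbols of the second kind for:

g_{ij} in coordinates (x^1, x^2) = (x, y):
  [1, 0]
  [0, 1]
Using Γ^k_{ij} = (1/2) g^{km} (∂_i g_{mj} + ∂_j g_{mi} - ∂_m g_{ij}); the metric is diagonal, so only the m = k term contributes.
Every metric component is constant, so all ∂_m g_{ij} = 0 and every Christoffel symbol vanishes.
All Christoffel symbols are zero.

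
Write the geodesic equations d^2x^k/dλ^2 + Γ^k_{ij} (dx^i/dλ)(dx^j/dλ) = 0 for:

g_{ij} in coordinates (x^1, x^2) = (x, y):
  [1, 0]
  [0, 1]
Geodesic equation: d^2x^k/dλ^2 + Γ^k_{ij} (dx^i/dλ)(dx^j/dλ) = 0.
All Christoffel symbols vanish, so the geodesics are straight lines:
d^2x/dλ^2 = 0
d^2y/dλ^2 = 0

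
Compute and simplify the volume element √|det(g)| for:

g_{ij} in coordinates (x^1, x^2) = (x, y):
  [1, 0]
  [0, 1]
det(g) = 1
√|det(g)| = 1
Volume element: dV = 1 dx dy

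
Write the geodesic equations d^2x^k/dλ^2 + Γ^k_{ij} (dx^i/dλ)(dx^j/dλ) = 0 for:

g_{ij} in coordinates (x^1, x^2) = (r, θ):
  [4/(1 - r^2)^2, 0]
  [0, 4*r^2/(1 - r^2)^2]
Geodesic equation: d^2x^k/dλ^2 + Γ^k_{ij} (dx^i/dλ)(dx^j/dλ) = 0.
Non-zero Christoffel symbols:
Γ^r_{r r} = 2*r/(1 - r^2)
Γ^r_{θ θ} = (r^3 + r)/(r^2 - 1)
Γ^θ_{r θ} = (-r^2 - 1)/(r^3 - r)
Substituting (the symmetric pair Γ^k_{ij}, Γ^k_{ji} combines into a factor 2):
d^2r/dλ^2 + (2*r/(1 - r^2)) (dr/dλ)^2 + ((r^3 + r)/(r^2 - 1)) (dθ/dλ)^2 = 0
d^2θ/dλ^2 + ((-2*r^2 - 2)/(r^3 - r)) (dr/dλ)(dθ/dλ) = 0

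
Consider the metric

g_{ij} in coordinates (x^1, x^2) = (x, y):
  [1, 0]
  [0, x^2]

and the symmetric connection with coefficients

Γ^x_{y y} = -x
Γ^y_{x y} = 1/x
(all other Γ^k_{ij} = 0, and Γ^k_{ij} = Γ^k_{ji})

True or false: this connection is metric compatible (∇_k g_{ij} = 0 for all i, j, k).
Using ∇_k g_{ij} = ∂_k g_{ij} - Γ^m_{ki} g_{mj} - Γ^m_{kj} g_{im}:
e.g. ∇_x g_{yy} = (2*x) - (x) - (x) = 0
Every component ∇_k g_{ij} vanishes: the connection is metric compatible.
True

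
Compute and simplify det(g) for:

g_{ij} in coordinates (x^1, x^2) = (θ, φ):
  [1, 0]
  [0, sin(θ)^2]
For a 2×2 metric: det(g) = g_{11}·g_{22} - g_{12}·g_{21}
= (1)·(sin(θ)^2) - (0)·(0)
= sin(θ)^2 - 0
det(g) = sin(θ)^2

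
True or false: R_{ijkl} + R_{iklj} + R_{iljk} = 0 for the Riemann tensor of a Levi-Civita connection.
This is the first (algebraic) Bianchi identity.
True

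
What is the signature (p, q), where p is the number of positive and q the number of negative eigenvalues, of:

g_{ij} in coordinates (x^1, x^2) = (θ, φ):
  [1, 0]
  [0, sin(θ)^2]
The metric is diagonal, so its eigenvalues are the diagonal entries: 1, sin(θ)^2 (at a generic point, where coordinate-dependent entries are positive).
2 positive, 0 negative.
(2, 0) - Riemannian (positive definite)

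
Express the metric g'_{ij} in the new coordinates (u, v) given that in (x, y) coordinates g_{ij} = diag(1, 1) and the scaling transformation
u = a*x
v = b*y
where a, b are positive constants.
Invert the transformation: x = u/a, y = v/b
g'_{ij} = (∂x^k/∂x'^i)(∂x^l/∂x'^j) g_{kl}; with g_{kl} = δ_{kl} this is Σ_k (∂x^k/∂x'^i)(∂x^k/∂x'^j).
Jacobian: ∂x/∂u = 1/a, ∂x/∂v = 0, ∂y/∂u = 0, ∂y/∂v = 1/b
g'_{uu} = (1/a)(1/a) + (0)(0) = 1/a^2
g'_{uv} = (1/a)(0) + (0)(1/b) = 0
g'_{vv} = (0)(0) + (1/b)(1/b) = 1/b^2
g'_{ij} = diag(1/a^2, 1/b^2)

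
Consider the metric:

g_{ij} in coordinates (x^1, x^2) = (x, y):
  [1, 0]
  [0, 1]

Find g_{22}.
With x^1 = x, x^2 = y, g_{22} = g_{yy} is the row-2, column-2 entry of the matrix.
g_{22} = 1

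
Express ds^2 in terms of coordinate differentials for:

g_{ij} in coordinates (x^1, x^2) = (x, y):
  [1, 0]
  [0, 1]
ds^2 = g_{ij} dx^i dx^j; only the non-zero components contribute.
ds^2 = dx^2 + dy^2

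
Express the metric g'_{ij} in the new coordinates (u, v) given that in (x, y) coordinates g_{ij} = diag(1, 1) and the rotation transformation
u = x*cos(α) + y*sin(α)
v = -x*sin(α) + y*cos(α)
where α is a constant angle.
Invert the transformation: x = u*cos(α) - v*sin(α), y = u*sin(α) + v*cos(α)
g'_{ij} = (∂x^k/∂x'^i)(∂x^l/∂x'^j) g_{kl}; with g_{kl} = δ_{kl} this is Σ_k (∂x^k/∂x'^i)(∂x^k/∂x'^j).
Jacobian: ∂x/∂u = cos(α), ∂x/∂v = -sin(α), ∂y/∂u = sin(α), ∂y/∂v = cos(α)
g'_{uu} = (cos(α))(cos(α)) + (sin(α))(sin(α)) = 1
g'_{uv} = (cos(α))(-sin(α)) + (sin(α))(cos(α)) = 0
g'_{vv} = (-sin(α))(-sin(α)) + (cos(α))(cos(α)) = 1
g'_{ij} = diag(1, 1)
The Euclidean metric is invariant under rotations.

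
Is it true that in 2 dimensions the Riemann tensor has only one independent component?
The number of independent components is n^2(n^2-1)/12 = 4·3/12 = 1 for n = 2 (e.g. R_{1212}).
Yes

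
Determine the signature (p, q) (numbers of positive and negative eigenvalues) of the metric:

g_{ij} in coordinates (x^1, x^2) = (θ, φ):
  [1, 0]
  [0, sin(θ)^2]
The metric is diagonal, so its eigenvalues are the diagonal entries: 1, sin(θ)^2 (at a generic point, where coordinate-dependent entries are positive).
2 positive, 0 negative.
(2, 0) - Riemannian (positive definite)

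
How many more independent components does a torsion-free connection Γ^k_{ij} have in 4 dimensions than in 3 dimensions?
Independent components in n dimensions: n × n(n+1)/2 = n^2(n+1)/2.
4D: 4 × 10 = 40
3D: 3 × 6 = 18
Difference = 40 - 18 = 22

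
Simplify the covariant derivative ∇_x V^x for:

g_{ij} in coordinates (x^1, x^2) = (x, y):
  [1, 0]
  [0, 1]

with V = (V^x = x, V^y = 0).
All Christoffel symbols are zero.
∇_x V^x = ∂_x V^x + Γ^x_{x j} V^j
  = (1) + (0)(x) + (0)(0)
  = 1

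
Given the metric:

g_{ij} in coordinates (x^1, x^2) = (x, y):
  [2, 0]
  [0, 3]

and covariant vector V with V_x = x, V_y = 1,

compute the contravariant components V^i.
Inverse metric (diagonal): g^{xx} = 1/2, g^{yy} = 1/3
V^i = g^{ij} V_j:
V^x = (1/2)(x) + (0)(1) = x/2
V^y = (0)(x) + (1/3)(1) = 1/3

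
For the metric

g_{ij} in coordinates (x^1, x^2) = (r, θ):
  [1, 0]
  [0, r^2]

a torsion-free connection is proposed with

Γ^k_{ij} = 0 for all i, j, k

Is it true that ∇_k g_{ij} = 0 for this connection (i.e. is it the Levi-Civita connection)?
Using ∇_k g_{ij} = ∂_k g_{ij} - Γ^m_{ki} g_{mj} - Γ^m_{kj} g_{im}:
∇_r g_{θθ} = (2*r) - (0) - (0) = 2*r ≠ 0
So the connection is not metric compatible (it is not the Levi-Civita connection).
No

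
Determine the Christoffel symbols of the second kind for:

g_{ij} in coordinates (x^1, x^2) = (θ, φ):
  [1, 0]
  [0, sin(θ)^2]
Using Γ^k_{ij} = (1/2) g^{km} (∂_i g_{mj} + ∂_j g_{mi} - ∂_m g_{ij}); the metric is diagonal, so only the m = k term contributes.
Non-zero symbols (using the symmetry Γ^k_{ij} = Γ^k_{ji}):
Γ^θ_{φ φ} = (1/2) g^{θθ} (∂_φ g_{θφ} + ∂_φ g_{θφ} - ∂_θ g_{φφ}) = (1/2)(1)((0) + (0) - (sin(2*θ))) = -sin(2*θ)/2
Γ^φ_{θ φ} = (1/2) g^{φφ} (∂_θ g_{φφ} + ∂_φ g_{φθ} - ∂_φ g_{θφ}) = (1/2)(1/sin(θ)^2)((sin(2*θ)) + (0) - (0)) = 1/tan(θ)
All other Christoffel symbols are zero.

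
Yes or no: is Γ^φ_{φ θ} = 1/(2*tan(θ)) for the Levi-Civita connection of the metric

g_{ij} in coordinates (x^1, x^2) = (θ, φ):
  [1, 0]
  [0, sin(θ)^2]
Γ^φ_{φ θ} = (1/2) g^{φφ} (∂_φ g_{φθ} + ∂_θ g_{φφ} - ∂_φ g_{φθ}) = (1/2)(1/sin(θ)^2)((0) + (sin(2*θ)) - (0)) = 1/tan(θ)
This differs from the proposed value 1/(2*tan(θ)).
No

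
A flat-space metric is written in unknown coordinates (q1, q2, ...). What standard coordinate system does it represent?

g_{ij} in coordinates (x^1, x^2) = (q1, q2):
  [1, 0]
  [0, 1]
All components are constant and the metric is the identity, i.e. orthonormal rectilinear coordinates.
Cartesian (2D) coordinates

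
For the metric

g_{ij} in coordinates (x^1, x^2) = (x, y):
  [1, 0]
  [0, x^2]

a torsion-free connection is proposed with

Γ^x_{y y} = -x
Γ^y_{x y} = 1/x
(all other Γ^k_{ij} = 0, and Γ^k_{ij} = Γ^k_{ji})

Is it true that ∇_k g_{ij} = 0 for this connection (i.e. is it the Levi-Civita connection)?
Using ∇_k g_{ij} = ∂_k g_{ij} - Γ^m_{ki} g_{mj} - Γ^m_{kj} g_{im}:
e.g. ∇_x g_{yy} = (2*x) - (x) - (x) = 0
Every component ∇_k g_{ij} vanishes: the connection is metric compatible.
Yes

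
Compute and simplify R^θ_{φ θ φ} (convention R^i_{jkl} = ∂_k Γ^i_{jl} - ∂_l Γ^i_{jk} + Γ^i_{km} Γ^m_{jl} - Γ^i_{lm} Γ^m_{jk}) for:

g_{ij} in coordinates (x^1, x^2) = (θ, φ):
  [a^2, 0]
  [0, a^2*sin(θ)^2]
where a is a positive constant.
Non-zero Christoffel symbols (Γ^k_{ij} = Γ^k_{ji}):
Γ^θ_{φ φ} = -sin(2*θ)/2
Γ^φ_{θ φ} = 1/tan(θ)
R^θ_{φ θ φ} = ∂_θ Γ^θ_{φ φ} - ∂_φ Γ^θ_{φ θ} + Γ^θ_{θ m} Γ^m_{φ φ} - Γ^θ_{φ m} Γ^m_{φ θ}
  = (-cos(2*θ)) - (0) + (0) - (-cos(θ)^2) = sin(θ)^2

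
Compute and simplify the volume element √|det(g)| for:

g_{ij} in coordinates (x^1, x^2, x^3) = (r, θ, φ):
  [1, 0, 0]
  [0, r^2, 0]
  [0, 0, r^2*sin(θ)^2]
det(g) = r^4*sin(θ)^2
√|det(g)| = r^2*sin(θ) (taking 0 < θ < π so that |sin(θ)| = sin(θ))
Volume element: dV = r^2*sin(θ) dr dθ dφ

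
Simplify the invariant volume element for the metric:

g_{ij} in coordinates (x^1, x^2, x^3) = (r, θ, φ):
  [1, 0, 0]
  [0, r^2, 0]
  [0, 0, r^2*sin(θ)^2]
det(g) = r^4*sin(θ)^2
√|det(g)| = r^2*sin(θ) (taking 0 < θ < π so that |sin(θ)| = sin(θ))
Volume element: dV = r^2*sin(θ) dr dθ dφ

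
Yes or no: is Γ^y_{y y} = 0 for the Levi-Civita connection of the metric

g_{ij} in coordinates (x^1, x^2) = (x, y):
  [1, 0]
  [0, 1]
Γ^y_{y y} = (1/2) g^{yy} (∂_y g_{yy} + ∂_y g_{yy} - ∂_y g_{yy}) = (1/2)(1)((0) + (0) - (0)) = 0
This equals the proposed value 0.
Yes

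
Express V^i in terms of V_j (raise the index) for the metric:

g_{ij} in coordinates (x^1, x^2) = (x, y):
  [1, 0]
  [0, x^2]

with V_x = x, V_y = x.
Inverse metric (diagonal): g^{xx} = 1, g^{yy} = 1/x^2
V^i = g^{ij} V_j:
V^x = (1)(x) + (0)(x) = x
V^y = (0)(x) + (1/x^2)(x) = 1/x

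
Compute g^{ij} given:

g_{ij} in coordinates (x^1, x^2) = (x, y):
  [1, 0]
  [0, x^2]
The metric is diagonal, so g^{ij} is diagonal with entries 1/g_{ii}: diag(1, 1/(x^2)).
g^{ij}:
  [1, 0]
  [0, 1/x^2]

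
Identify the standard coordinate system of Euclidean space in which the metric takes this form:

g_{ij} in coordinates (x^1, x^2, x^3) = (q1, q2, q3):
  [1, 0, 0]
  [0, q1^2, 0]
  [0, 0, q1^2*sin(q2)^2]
The line element ds^2 = dq1^2 + q1^2 dq2^2 + q1^2 sin(q2)^2 dq3^2 is dr^2 + r^2 dθ^2 + r^2 sin(θ)^2 dφ^2 with q1 = r, q2 = θ, q3 = φ.
spherical coordinates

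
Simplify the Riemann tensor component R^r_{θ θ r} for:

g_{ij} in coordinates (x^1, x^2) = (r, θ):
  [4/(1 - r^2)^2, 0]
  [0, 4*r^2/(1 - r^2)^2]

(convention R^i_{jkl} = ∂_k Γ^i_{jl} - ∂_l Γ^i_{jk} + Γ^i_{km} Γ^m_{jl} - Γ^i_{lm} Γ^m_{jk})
Non-zero Christoffel symbols (Γ^k_{ij} = Γ^k_{ji}):
Γ^r_{r r} = 2*r/(1 - r^2)
Γ^r_{θ θ} = (r^3 + r)/(r^2 - 1)
Γ^θ_{r θ} = (-r^2 - 1)/(r^3 - r)
R^r_{θ θ r} = ∂_θ Γ^r_{θ r} - ∂_r Γ^r_{θ θ} + Γ^r_{θ m} Γ^m_{θ r} - Γ^r_{r m} Γ^m_{θ θ}
  = (0) - ((r^4 - 4*r^2 - 1)/(r^2 - 1)^2) + (-(r^2 + 1)^2/(r^2 - 1)^2) - (-2*r^2*(r^2 + 1)/(r^2 - 1)^2) = 4*r^2/(r^2 - 1)^2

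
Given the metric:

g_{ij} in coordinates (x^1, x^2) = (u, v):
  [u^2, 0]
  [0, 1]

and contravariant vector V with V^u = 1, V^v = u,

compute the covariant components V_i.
V_i = g_{ij} V^j:
V_u = (u^2)(1) + (0)(u) = u^2
V_v = (0)(1) + (1)(u) = u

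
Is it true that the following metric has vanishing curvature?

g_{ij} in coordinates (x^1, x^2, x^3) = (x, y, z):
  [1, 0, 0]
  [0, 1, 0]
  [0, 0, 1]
All metric components are constant, so every Christoffel symbol vanishes and R^i_{jkl} = 0.
Yes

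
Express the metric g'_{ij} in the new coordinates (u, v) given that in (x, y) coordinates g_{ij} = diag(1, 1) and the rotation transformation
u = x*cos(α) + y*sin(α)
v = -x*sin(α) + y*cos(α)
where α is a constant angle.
Invert the transformation: x = u*cos(α) - v*sin(α), y = u*sin(α) + v*cos(α)
g'_{ij} = (∂x^k/∂x'^i)(∂x^l/∂x'^j) g_{kl}; with g_{kl} = δ_{kl} this is Σ_k (∂x^k/∂x'^i)(∂x^k/∂x'^j).
Jacobian: ∂x/∂u = cos(α), ∂x/∂v = -sin(α), ∂y/∂u = sin(α), ∂y/∂v = cos(α)
g'_{uu} = (cos(α))(cos(α)) + (sin(α))(sin(α)) = 1
g'_{uv} = (cos(α))(-sin(α)) + (sin(α))(cos(α)) = 0
g'_{vv} = (-sin(α))(-sin(α)) + (cos(α))(cos(α)) = 1
g'_{ij} = diag(1, 1)
The Euclidean metric is invariant under rotations.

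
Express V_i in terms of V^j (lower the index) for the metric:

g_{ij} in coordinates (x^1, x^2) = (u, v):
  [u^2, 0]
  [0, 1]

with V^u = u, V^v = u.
V_i = g_{ij} V^j:
V_u = (u^2)(u) + (0)(u) = u^3
V_v = (0)(u) + (1)(u) = u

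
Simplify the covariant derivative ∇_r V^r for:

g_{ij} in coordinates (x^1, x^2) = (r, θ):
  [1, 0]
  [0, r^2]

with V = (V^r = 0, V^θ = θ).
Non-zero Christoffel symbols:
Γ^r_{θ θ} = -r
Γ^θ_{r θ} = 1/r
∇_r V^r = ∂_r V^r + Γ^r_{r j} V^j
  = (0) + (0)(0) + (0)(θ)
  = 0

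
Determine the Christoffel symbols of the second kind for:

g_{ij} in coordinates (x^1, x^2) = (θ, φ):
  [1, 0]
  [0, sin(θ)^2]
Using Γ^k_{ij} = (1/2) g^{km} (∂_i g_{mj} + ∂_j g_{mi} - ∂_m g_{ij}); the metric is diagonal, so only the m = k term contributes.
Non-zero symbols (using the symmetry Γ^k_{ij} = Γ^k_{ji}):
Γ^θ_{φ φ} = (1/2) g^{θθ} (∂_φ g_{θφ} + ∂_φ g_{θφ} - ∂_θ g_{φφ}) = (1/2)(1)((0) + (0) - (sin(2*θ))) = -sin(2*θ)/2
Γ^φ_{θ φ} = (1/2) g^{φφ} (∂_θ g_{φφ} + ∂_φ g_{φθ} - ∂_φ g_{θφ}) = (1/2)(1/sin(θ)^2)((sin(2*θ)) + (0) - (0)) = 1/tan(θ)
All other Christoffel symbols are zero.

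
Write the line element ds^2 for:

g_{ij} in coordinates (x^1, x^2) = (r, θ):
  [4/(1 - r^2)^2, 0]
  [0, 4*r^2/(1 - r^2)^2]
ds^2 = g_{ij} dx^i dx^j; only the non-zero components contribute.
ds^2 = (4/(1 - r^2)^2) dr^2 + (4*r^2/(1 - r^2)^2) dθ^2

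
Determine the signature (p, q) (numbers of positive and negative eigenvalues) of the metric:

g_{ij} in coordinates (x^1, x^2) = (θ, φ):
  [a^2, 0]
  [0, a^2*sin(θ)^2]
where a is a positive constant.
The metric is diagonal, so its eigenvalues are the diagonal entries: a^2, a^2*sin(θ)^2 (at a generic point, where coordinate-dependent entries are positive).
2 positive, 0 negative.
(2, 0) - Riemannian (positive definite)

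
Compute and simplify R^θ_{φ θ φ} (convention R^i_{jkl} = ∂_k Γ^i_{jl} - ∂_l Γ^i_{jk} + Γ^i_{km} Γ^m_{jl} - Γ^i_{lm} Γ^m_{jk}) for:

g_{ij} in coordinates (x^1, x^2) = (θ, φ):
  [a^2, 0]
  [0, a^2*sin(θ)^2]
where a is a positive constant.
Non-zero Christoffel symbols (Γ^k_{ij} = Γ^k_{ji}):
Γ^θ_{φ φ} = -sin(2*θ)/2
Γ^φ_{θ φ} = 1/tan(θ)
R^θ_{φ θ φ} = ∂_θ Γ^θ_{φ φ} - ∂_φ Γ^θ_{φ θ} + Γ^θ_{θ m} Γ^m_{φ φ} - Γ^θ_{φ m} Γ^m_{φ θ}
  = (-cos(2*θ)) - (0) + (0) - (-cos(θ)^2) = sin(θ)^2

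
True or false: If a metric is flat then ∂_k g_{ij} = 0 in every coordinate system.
Flatness means R^i_{jkl} = 0; the components can still vary, e.g. the flat plane in polar coordinates has g_{θθ} = r^2.
False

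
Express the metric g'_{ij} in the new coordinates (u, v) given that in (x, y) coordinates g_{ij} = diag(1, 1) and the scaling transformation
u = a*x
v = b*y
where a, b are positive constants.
Invert the transformation: x = u/a, y = v/b
g'_{ij} = (∂x^k/∂x'^i)(∂x^l/∂x'^j) g_{kl}; with g_{kl} = δ_{kl} this is Σ_k (∂x^k/∂x'^i)(∂x^k/∂x'^j).
Jacobian: ∂x/∂u = 1/a, ∂x/∂v = 0, ∂y/∂u = 0, ∂y/∂v = 1/b
g'_{uu} = (1/a)(1/a) + (0)(0) = 1/a^2
g'_{uv} = (1/a)(0) + (0)(1/b) = 0
g'_{vv} = (0)(0) + (1/b)(1/b) = 1/b^2
g'_{ij} = diag(1/a^2, 1/b^2)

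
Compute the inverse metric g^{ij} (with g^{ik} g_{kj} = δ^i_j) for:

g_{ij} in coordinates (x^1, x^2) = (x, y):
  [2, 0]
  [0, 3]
The metric is diagonal, so g^{ij} is diagonal with entries 1/g_{ii}: diag(1/2, 1/3).
g^{ij}:
  [1/2, 0]
  [0, 1/3]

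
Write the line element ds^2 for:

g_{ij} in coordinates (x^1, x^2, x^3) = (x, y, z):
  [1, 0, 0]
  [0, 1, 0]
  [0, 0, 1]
ds^2 = g_{ij} dx^i dx^j; only the non-zero components contribute.
ds^2 = dx^2 + dy^2 + dz^2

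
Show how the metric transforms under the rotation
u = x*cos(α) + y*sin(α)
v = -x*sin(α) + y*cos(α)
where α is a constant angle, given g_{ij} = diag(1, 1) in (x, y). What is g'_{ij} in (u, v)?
Invert the transformation: x = u*cos(α) - v*sin(α), y = u*sin(α) + v*cos(α)
g'_{ij} = (∂x^k/∂x'^i)(∂x^l/∂x'^j) g_{kl}; with g_{kl} = δ_{kl} this is Σ_k (∂x^k/∂x'^i)(∂x^k/∂x'^j).
Jacobian: ∂x/∂u = cos(α), ∂x/∂v = -sin(α), ∂y/∂u = sin(α), ∂y/∂v = cos(α)
g'_{uu} = (cos(α))(cos(α)) + (sin(α))(sin(α)) = 1
g'_{uv} = (cos(α))(-sin(α)) + (sin(α))(cos(α)) = 0
g'_{vv} = (-sin(α))(-sin(α)) + (cos(α))(cos(α)) = 1
g'_{ij} = diag(1, 1)
The Euclidean metric is invariant under rotations.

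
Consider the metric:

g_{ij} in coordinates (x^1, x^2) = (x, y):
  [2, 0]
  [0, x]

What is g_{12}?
With x^1 = x, x^2 = y, g_{12} = g_{xy} is the row-1, column-2 entry of the matrix.
g_{12} = 0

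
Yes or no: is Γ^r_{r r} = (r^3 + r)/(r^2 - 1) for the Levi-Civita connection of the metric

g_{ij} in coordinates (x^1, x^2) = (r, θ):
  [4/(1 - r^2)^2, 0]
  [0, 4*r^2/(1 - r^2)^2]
Γ^r_{r r} = (1/2) g^{rr} (∂_r g_{rr} + ∂_r g_{rr} - ∂_r g_{rr}) = (1/2)((1 - r^2)^2/4)((16*r/(1 - r^2)^3) + (16*r/(1 - r^2)^3) - (16*r/(1 - r^2)^3)) = 2*r/(1 - r^2)
This differs from the proposed value (r^3 + r)/(r^2 - 1).
No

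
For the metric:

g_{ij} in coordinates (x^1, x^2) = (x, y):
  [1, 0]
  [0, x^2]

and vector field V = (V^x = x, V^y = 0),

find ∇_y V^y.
Non-zero Christoffel symbols:
Γ^x_{y y} = -x
Γ^y_{x y} = 1/x
∇_y V^y = ∂_y V^y + Γ^y_{y j} V^j
  = (0) + (1/x)(x) + (0)(0)
  = 1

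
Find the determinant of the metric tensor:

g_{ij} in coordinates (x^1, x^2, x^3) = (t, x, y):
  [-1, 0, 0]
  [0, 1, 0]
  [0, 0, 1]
Diagonal metric: det(g) = g_{11}·g_{22}·g_{33}
= (-1)·(1)·(1)
det(g) = -1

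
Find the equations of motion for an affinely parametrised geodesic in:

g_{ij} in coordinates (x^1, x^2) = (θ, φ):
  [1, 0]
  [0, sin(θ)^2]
Geodesic equation: d^2x^k/dλ^2 + Γ^k_{ij} (dx^i/dλ)(dx^j/dλ) = 0.
Non-zero Christoffel symbols:
Γ^θ_{φ φ} = -sin(2*θ)/2
Γ^φ_{θ φ} = 1/tan(θ)
Substituting (the symmetric pair Γ^k_{ij}, Γ^k_{ji} combines into a factor 2):
d^2θ/dλ^2 - (sin(2*θ)/2) (dφ/dλ)^2 = 0
d^2φ/dλ^2 + (2/tan(θ)) (dθ/dλ)(dφ/dλ) = 0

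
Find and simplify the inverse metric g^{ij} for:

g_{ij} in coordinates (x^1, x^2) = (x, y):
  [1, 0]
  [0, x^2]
The metric is diagonal, so g^{ij} is diagonal with entries 1/g_{ii}: diag(1, 1/(x^2)).
g^{ij}:
  [1, 0]
  [0, 1/x^2]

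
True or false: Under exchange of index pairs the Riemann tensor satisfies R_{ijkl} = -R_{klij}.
The pair-exchange symmetry has a plus sign: R_{ijkl} = +R_{klij}.
False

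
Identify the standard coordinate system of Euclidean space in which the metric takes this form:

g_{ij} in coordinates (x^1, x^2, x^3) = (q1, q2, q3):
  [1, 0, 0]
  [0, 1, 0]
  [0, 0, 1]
All components are constant and the metric is the identity, i.e. orthonormal rectilinear coordinates.
Cartesian (3D) coordinates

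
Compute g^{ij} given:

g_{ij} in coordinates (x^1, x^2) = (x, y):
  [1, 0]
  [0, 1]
The metric is diagonal, so g^{ij} is diagonal with entries 1/g_{ii}: diag(1, 1).
g^{ij}:
  [1, 0]
  [0, 1]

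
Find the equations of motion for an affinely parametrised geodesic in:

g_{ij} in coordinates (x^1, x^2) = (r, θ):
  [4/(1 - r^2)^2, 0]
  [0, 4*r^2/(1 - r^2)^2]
Geodesic equation: d^2x^k/dλ^2 + Γ^k_{ij} (dx^i/dλ)(dx^j/dλ) = 0.
Non-zero Christoffel symbols:
Γ^r_{r r} = 2*r/(1 - r^2)
Γ^r_{θ θ} = (r^3 + r)/(r^2 - 1)
Γ^θ_{r θ} = (-r^2 - 1)/(r^3 - r)
Substituting (the symmetric pair Γ^k_{ij}, Γ^k_{ji} combines into a factor 2):
d^2r/dλ^2 + (2*r/(1 - r^2)) (dr/dλ)^2 + ((r^3 + r)/(r^2 - 1)) (dθ/dλ)^2 = 0
d^2θ/dλ^2 + ((-2*r^2 - 2)/(r^3 - r)) (dr/dλ)(dθ/dλ) = 0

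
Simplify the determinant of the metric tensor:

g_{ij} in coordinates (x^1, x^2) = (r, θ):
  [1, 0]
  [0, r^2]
For a 2×2 metric: det(g) = g_{11}·g_{22} - g_{12}·g_{21}
= (1)·(r^2) - (0)·(0)
= r^2 - 0
det(g) = r^2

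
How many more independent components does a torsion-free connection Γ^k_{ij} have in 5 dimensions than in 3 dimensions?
Independent components in n dimensions: n × n(n+1)/2 = n^2(n+1)/2.
5D: 5 × 15 = 75
3D: 3 × 6 = 18
Difference = 75 - 18 = 57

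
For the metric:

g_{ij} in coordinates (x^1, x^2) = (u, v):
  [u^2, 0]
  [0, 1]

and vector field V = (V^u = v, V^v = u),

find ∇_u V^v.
Non-zero Christoffel symbols:
Γ^u_{u u} = 1/u
∇_u V^v = ∂_u V^v + Γ^v_{u j} V^j
  = (1) + (0)(v) + (0)(u)
  = 1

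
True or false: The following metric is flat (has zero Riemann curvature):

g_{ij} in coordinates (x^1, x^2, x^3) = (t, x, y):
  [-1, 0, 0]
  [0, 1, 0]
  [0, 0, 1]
All metric components are constant, so every Christoffel symbol vanishes and R^i_{jkl} = 0.
True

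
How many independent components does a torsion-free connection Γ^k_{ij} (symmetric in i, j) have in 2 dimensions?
Γ^k_{ij} has n choices for the upper index and n(n+1)/2 independent symmetric lower index pairs.
Total = 2 × 2×3/2 = 2 × 3 = 6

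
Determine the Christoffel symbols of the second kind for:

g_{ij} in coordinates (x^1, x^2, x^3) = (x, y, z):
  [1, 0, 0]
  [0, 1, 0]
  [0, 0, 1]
Using Γ^k_{ij} = (1/2) g^{km} (∂_i g_{mj} + ∂_j g_{mi} - ∂_m g_{ij}); the metric is diagonal, so only the m = k term contributes.
Every metric component is constant, so all ∂_m g_{ij} = 0 and every Christoffel symbol vanishes.
All Christoffel symbols are zero.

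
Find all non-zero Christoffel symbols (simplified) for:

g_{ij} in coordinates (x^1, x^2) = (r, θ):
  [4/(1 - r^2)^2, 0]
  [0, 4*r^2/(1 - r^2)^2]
Using Γ^k_{ij} = (1/2) g^{km} (∂_i g_{mj} + ∂_j g_{mi} - ∂_m g_{ij}); the metric is diagonal, so only the m = k term contributes.
Non-zero symbols (using the symmetry Γ^k_{ij} = Γ^k_{ji}):
Γ^r_{r r} = (1/2) g^{rr} (∂_r g_{rr} + ∂_r g_{rr} - ∂_r g_{rr}) = (1/2)((1 - r^2)^2/4)((16*r/(1 - r^2)^3) + (16*r/(1 - r^2)^3) - (16*r/(1 - r^2)^3)) = 2*r/(1 - r^2)
Γ^r_{θ θ} = (1/2) g^{rr} (∂_θ g_{rθ} + ∂_θ g_{rθ} - ∂_r g_{θθ}) = (1/2)((1 - r^2)^2/4)((0) + (0) - (-8*(r^3 + r)/(r^2 - 1)^3)) = (r^3 + r)/(r^2 - 1)
Γ^θ_{r θ} = (1/2) g^{θθ} (∂_r g_{θθ} + ∂_θ g_{θr} - ∂_θ g_{rθ}) = (1/2)((1 - r^2)^2/(4*r^2))((-8*(r^3 + r)/(r^2 - 1)^3) + (0) - (0)) = (-r^2 - 1)/(r^3 - r)
All other Christoffel symbols are zero.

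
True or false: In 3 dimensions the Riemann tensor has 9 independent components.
n^2(n^2-1)/12 = 9·8/12 = 6 independent components for n = 3.
False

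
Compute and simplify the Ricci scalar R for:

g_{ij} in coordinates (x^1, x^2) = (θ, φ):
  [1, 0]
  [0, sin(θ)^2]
Non-zero Christoffel symbols (Γ^k_{ij} = Γ^k_{ji}):
Γ^θ_{φ φ} = -sin(2*θ)/2
Γ^φ_{θ φ} = 1/tan(θ)
Ricci tensor (R_{ij} = R^k_{ikj}): R_{θθ} = 1, R_{θφ} = 0, R_{φφ} = sin(θ)^2
Inverse metric: g^{θθ} = 1, g^{φφ} = 1/sin(θ)^2
R = g^{ij} R_{ij} = (1)(1) + (1/sin(θ)^2)(sin(θ)^2) = 2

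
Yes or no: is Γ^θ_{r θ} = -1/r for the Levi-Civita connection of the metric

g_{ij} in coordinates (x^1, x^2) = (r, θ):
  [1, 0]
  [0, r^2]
Γ^θ_{r θ} = (1/2) g^{θθ} (∂_r g_{θθ} + ∂_θ g_{θr} - ∂_θ g_{rθ}) = (1/2)(1/r^2)((2*r) + (0) - (0)) = 1/r
This differs from the proposed value -1/r.
No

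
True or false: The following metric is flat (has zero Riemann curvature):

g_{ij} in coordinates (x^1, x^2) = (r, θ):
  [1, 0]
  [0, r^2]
Non-zero Christoffel symbols:
Γ^r_{θ θ} = -r
Γ^θ_{r θ} = 1/r
Ricci tensor: R_{rr} = 0, R_{rθ} = 0, R_{θθ} = 0
All R_{ij} vanish; in 2 dimensions the Riemann tensor is fully determined by the Ricci tensor, so R^i_{jkl} = 0: the metric is flat (curvilinear coordinates on flat space).
True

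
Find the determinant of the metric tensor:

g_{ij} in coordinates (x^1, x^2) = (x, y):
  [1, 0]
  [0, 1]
For a 2×2 metric: det(g) = g_{11}·g_{22} - g_{12}·g_{21}
= (1)·(1) - (0)·(0)
= 1 - 0
det(g) = 1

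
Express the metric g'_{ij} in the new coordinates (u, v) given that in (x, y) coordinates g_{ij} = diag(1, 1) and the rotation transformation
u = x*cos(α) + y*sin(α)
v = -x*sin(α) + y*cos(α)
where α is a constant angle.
Invert the transformation: x = u*cos(α) - v*sin(α), y = u*sin(α) + v*cos(α)
g'_{ij} = (∂x^k/∂x'^i)(∂x^l/∂x'^j) g_{kl}; with g_{kl} = δ_{kl} this is Σ_k (∂x^k/∂x'^i)(∂x^k/∂x'^j).
Jacobian: ∂x/∂u = cos(α), ∂x/∂v = -sin(α), ∂y/∂u = sin(α), ∂y/∂v = cos(α)
g'_{uu} = (cos(α))(cos(α)) + (sin(α))(sin(α)) = 1
g'_{uv} = (cos(α))(-sin(α)) + (sin(α))(cos(α)) = 0
g'_{vv} = (-sin(α))(-sin(α)) + (cos(α))(cos(α)) = 1
g'_{ij} = diag(1, 1)
The Euclidean metric is invariant under rotations.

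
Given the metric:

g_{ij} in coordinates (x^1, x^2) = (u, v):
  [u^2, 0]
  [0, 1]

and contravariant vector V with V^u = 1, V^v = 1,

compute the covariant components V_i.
V_i = g_{ij} V^j:
V_u = (u^2)(1) + (0)(1) = u^2
V_v = (0)(1) + (1)(1) = 1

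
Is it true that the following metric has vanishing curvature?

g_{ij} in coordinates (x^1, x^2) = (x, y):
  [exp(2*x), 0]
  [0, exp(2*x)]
Non-zero Christoffel symbols:
Γ^x_{x x} = 1
Γ^x_{y y} = -1
Γ^y_{x y} = 1
Ricci tensor: R_{xx} = 0, R_{xy} = 0, R_{yy} = 0
All R_{ij} vanish; in 2 dimensions the Riemann tensor is fully determined by the Ricci tensor, so R^i_{jkl} = 0: the metric is flat (curvilinear coordinates on flat space).
Yes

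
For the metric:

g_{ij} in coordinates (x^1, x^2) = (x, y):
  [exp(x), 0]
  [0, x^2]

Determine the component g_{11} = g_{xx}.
With x^1 = x, x^2 = y, g_{11} = g_{xx} is the row-1, column-1 entry of the matrix.
g_{11} = exp(x)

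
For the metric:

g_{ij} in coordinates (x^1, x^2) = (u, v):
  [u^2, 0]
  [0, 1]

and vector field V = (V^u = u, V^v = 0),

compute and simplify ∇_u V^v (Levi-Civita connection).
Non-zero Christoffel symbols:
Γ^u_{u u} = 1/u
∇_u V^v = ∂_u V^v + Γ^v_{u j} V^j
  = (0) + (0)(u) + (0)(0)
  = 0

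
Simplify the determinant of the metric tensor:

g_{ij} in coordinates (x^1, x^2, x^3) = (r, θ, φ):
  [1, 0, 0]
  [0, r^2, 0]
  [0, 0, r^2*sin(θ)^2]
Diagonal metric: det(g) = g_{11}·g_{22}·g_{33}
= (1)·(r^2)·(r^2*sin(θ)^2)
det(g) = r^4*sin(θ)^2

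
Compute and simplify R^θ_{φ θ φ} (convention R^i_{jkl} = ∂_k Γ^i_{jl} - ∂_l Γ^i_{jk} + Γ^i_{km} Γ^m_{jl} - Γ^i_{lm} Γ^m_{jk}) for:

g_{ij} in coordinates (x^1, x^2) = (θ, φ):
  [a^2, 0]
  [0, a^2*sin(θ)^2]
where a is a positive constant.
Non-zero Christoffel symbols (Γ^k_{ij} = Γ^k_{ji}):
Γ^θ_{φ φ} = -sin(2*θ)/2
Γ^φ_{θ φ} = 1/tan(θ)
R^θ_{φ θ φ} = ∂_θ Γ^θ_{φ φ} - ∂_φ Γ^θ_{φ θ} + Γ^θ_{θ m} Γ^m_{φ φ} - Γ^θ_{φ m} Γ^m_{φ θ}
  = (-cos(2*θ)) - (0) + (0) - (-cos(θ)^2) = sin(θ)^2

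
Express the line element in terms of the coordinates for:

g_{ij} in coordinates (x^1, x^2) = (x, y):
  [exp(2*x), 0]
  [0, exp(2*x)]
ds^2 = g_{ij} dx^i dx^j; only the non-zero components contribute.
ds^2 = exp(2*x) dx^2 + exp(2*x) dy^2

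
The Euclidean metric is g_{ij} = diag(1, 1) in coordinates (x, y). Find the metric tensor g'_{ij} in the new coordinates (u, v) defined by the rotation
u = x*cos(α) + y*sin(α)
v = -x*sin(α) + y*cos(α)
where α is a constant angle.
Invert the transformation: x = u*cos(α) - v*sin(α), y = u*sin(α) + v*cos(α)
g'_{ij} = (∂x^k/∂x'^i)(∂x^l/∂x'^j) g_{kl}; with g_{kl} = δ_{kl} this is Σ_k (∂x^k/∂x'^i)(∂x^k/∂x'^j).
Jacobian: ∂x/∂u = cos(α), ∂x/∂v = -sin(α), ∂y/∂u = sin(α), ∂y/∂v = cos(α)
g'_{uu} = (cos(α))(cos(α)) + (sin(α))(sin(α)) = 1
g'_{uv} = (cos(α))(-sin(α)) + (sin(α))(cos(α)) = 0
g'_{vv} = (-sin(α))(-sin(α)) + (cos(α))(cos(α)) = 1
g'_{ij} = diag(1, 1)
The Euclidean metric is invariant under rotations.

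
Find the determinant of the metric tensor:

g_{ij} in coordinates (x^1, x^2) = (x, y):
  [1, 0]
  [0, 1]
For a 2×2 metric: det(g) = g_{11}·g_{22} - g_{12}·g_{21}
= (1)·(1) - (0)·(0)
= 1 - 0
det(g) = 1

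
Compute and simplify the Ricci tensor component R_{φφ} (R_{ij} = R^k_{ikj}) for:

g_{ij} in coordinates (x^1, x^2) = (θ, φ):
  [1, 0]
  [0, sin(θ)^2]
Non-zero Christoffel symbols (Γ^k_{ij} = Γ^k_{ji}):
Γ^θ_{φ φ} = -sin(2*θ)/2
Γ^φ_{θ φ} = 1/tan(θ)
R^θ_{φ θ φ} = ∂_θ Γ^θ_{φ φ} - ∂_φ Γ^θ_{φ θ} + Γ^θ_{θ m} Γ^m_{φ φ} - Γ^θ_{φ m} Γ^m_{φ θ}
  = (-cos(2*θ)) - (0) + (0) - (-cos(θ)^2) = sin(θ)^2
R^φ_{φ φ φ} = 0 (a repeated index in an antisymmetric pair)
R_{φφ} = R^θ_{φ θ φ} + R^φ_{φ φ φ} = (sin(θ)^2) + (0) = sin(θ)^2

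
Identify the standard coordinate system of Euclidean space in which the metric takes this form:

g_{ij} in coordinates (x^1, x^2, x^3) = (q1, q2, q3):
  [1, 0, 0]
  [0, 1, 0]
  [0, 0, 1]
All components are constant and the metric is the identity, i.e. orthonormal rectilinear coordinates.
Cartesian (3D) coordinates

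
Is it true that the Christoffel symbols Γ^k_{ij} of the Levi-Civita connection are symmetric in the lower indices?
The Levi-Civita connection is torsion-free, which is exactly Γ^k_{ij} = Γ^k_{ji}.
Yes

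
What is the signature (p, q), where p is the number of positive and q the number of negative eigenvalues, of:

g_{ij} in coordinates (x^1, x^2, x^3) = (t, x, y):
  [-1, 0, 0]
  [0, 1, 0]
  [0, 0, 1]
The metric is diagonal, so its eigenvalues are the diagonal entries: -1, 1, 1 (at a generic point, where coordinate-dependent entries are positive).
2 positive, 1 negative.
(2, 1) - Lorentzian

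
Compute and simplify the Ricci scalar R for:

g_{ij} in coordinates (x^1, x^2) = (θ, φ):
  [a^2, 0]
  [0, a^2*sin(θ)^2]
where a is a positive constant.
Non-zero Christoffel symbols (Γ^k_{ij} = Γ^k_{ji}):
Γ^θ_{φ φ} = -sin(2*θ)/2
Γ^φ_{θ φ} = 1/tan(θ)
Ricci tensor (R_{ij} = R^k_{ikj}): R_{θθ} = 1, R_{θφ} = 0, R_{φφ} = sin(θ)^2
Inverse metric: g^{θθ} = 1/a^2, g^{φφ} = 1/(a^2*sin(θ)^2)
R = g^{ij} R_{ij} = (1/a^2)(1) + (1/(a^2*sin(θ)^2))(sin(θ)^2) = 2/a^2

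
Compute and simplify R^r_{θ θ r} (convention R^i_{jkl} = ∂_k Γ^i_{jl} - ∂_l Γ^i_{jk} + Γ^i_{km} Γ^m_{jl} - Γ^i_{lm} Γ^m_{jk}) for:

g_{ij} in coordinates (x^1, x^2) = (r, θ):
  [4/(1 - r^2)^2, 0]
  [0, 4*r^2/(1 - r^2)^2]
Non-zero Christoffel symbols (Γ^k_{ij} = Γ^k_{ji}):
Γ^r_{r r} = 2*r/(1 - r^2)
Γ^r_{θ θ} = (r^3 + r)/(r^2 - 1)
Γ^θ_{r θ} = (-r^2 - 1)/(r^3 - r)
R^r_{θ θ r} = ∂_θ Γ^r_{θ r} - ∂_r Γ^r_{θ θ} + Γ^r_{θ m} Γ^m_{θ r} - Γ^r_{r m} Γ^m_{θ θ}
  = (0) - ((r^4 - 4*r^2 - 1)/(r^2 - 1)^2) + (-(r^2 + 1)^2/(r^2 - 1)^2) - (-2*r^2*(r^2 + 1)/(r^2 - 1)^2) = 4*r^2/(r^2 - 1)^2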